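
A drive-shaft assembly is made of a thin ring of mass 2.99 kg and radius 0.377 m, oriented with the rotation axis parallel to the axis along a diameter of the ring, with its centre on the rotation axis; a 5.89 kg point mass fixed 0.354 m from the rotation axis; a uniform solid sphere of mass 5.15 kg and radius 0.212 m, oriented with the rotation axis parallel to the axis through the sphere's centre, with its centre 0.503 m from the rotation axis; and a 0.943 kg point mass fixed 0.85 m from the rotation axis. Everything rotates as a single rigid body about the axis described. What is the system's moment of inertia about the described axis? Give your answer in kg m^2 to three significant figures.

Thin ring: I_cm = (1/2)MR² = (1/2)(2.99)(0.377)² = 0.21248 kg m^2; axis through the centre, so I = 0.21248 kg m^2.
Point mass: I_cm = 0; centre at d = 0.354 m, so I = I_cm + Md² gives I = 0 + (5.89)(0.354)² = 0.73811 kg m^2.
Solid sphere: I_cm = (2/5)MR² = (2/5)(5.15)(0.212)² = 0.092585 kg m^2; centre at d = 0.503 m, so I = I_cm + Md² gives I = 0.092585 + (5.15)(0.503)² = 1.3956 kg m^2.
Point mass: I_cm = 0; centre at d = 0.85 m, so I = I_cm + Md² gives I = 0 + (0.943)(0.85)² = 0.68132 kg m^2.
Total I = 0.21248 + 0.73811 + 1.3956 + 0.68132 = 3.0275 kg m^2.

3.03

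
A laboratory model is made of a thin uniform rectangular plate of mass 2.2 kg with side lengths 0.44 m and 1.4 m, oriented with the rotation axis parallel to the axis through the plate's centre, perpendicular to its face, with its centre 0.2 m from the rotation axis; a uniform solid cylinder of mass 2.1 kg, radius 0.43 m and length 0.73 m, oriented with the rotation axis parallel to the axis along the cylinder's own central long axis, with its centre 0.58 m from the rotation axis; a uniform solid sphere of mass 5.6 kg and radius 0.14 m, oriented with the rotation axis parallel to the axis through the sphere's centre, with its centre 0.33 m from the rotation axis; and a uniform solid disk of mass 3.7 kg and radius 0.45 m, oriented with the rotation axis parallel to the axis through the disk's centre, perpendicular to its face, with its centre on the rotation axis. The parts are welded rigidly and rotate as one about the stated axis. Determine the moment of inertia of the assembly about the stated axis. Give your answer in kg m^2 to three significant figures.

2.41

Rectangular plate: I_cm = (1/12)M(a²+b²) = (1/12)(2.2)[(0.44)² + (1.4)²] = 0.39483 kg m^2; centre at d = 0.2 m, so the parallel axis theorem gives I = 0.39483 + (2.2)(0.2)² = 0.48283 kg m^2.
Solid cylinder: I_cm = (1/2)MR² = (1/2)(2.1)(0.43)² = 0.19414 kg m^2; centre at d = 0.58 m, so the parallel axis theorem gives I = 0.19414 + (2.1)(0.58)² = 0.90058 kg m^2.
Solid sphere: I_cm = (2/5)MR² = (2/5)(5.6)(0.14)² = 0.043904 kg m^2; centre at d = 0.33 m, so the parallel axis theorem gives I = 0.043904 + (5.6)(0.33)² = 0.65374 kg m^2.
Solid disk: I_cm = (1/2)MR² = (1/2)(3.7)(0.45)² = 0.37463 kg m^2; axis through the centre, so I = 0.37463 kg m^2.
Total I = 0.48283 + 0.90058 + 0.65374 + 0.37463 = 2.4118 kg m^2.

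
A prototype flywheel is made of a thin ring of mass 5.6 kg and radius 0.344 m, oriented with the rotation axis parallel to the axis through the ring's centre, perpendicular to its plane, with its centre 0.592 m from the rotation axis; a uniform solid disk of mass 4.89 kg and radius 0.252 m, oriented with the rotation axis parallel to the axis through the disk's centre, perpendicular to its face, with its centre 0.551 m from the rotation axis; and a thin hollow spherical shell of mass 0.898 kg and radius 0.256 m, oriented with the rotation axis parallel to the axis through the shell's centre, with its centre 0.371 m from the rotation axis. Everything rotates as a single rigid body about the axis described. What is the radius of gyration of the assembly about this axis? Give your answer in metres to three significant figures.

0.624

Thin ring: I_cm = MR² = (5.6)(0.344)² = 0.66268 kg m^2; centre at d = 0.592 m, so I = I_cm + Md² gives I = 0.66268 + (5.6)(0.592)² = 2.6253 kg m^2.
Solid disk: I_cm = (1/2)MR² = (1/2)(4.89)(0.252)² = 0.15527 kg m^2; centre at d = 0.551 m, so I = I_cm + Md² gives I = 0.15527 + (4.89)(0.551)² = 1.6399 kg m^2.
Spherical shell: I_cm = (2/3)MR² = (2/3)(0.898)(0.256)² = 0.039234 kg m^2; centre at d = 0.371 m, so I = I_cm + Md² gives I = 0.039234 + (0.898)(0.371)² = 0.16284 kg m^2.
Total I = 4.428 kg m^2; total mass M = 11.388 kg.
k = √(I/M) = √(4.428/11.388) = 0.62356 m.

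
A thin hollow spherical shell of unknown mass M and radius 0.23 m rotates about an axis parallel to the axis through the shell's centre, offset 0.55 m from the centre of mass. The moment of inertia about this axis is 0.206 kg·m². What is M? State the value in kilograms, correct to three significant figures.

0.610

I = I_cm + Md² = (2/3)MR² + Md² = M·[0.666667·(0.23)² + (0.55)²] = M·0.33777.
So M = 0.206 / 0.33777 = 0.60989 kg.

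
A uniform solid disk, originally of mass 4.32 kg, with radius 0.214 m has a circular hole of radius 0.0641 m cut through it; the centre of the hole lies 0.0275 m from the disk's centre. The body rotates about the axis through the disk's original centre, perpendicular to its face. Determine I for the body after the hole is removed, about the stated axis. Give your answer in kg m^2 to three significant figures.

Unpierced body about its centre: I₀ = (1/2)MR² = (1/2)(4.32)(0.214)² = 0.098919 kg m^2.
The removed disk has mass m = M·(r/R)² = (4.32)(0.0641/0.214)² = 0.38759 kg (same uniform areal density).
Its moment of inertia about the rotation axis (parallel-axis theorem): I_hole = (1/2)mr² + md² = (1/2)(0.38759)(0.0641)² + (0.38759)(0.0275)² = 0.0010894 kg m^2.
Treating the hole as negative mass, I = I₀ − I_hole = 0.098919 − 0.0010894 = 0.09783 kg m^2.

0.0978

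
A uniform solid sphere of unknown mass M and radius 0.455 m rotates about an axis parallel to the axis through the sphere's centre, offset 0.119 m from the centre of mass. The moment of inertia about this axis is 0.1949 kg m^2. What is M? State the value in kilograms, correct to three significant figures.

I = I_cm + Md² = (2/5)MR² + Md² = M·[0.4·(0.455)² + (0.119)²] = M·0.096971.
So M = 0.1949 / 0.096971 = 2.0099 kg.

2.01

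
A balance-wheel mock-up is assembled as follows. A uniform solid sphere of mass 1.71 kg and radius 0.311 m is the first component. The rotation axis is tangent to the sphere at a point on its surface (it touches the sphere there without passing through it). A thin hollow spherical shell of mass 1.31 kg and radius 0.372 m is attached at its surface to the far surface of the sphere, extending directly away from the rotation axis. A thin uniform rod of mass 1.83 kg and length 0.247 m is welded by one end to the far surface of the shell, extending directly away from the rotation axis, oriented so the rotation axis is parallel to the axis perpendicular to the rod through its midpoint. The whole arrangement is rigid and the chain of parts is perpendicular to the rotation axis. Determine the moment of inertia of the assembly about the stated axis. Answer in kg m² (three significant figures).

5.72

Solid sphere: I_cm = (2/5)MR² = (2/5)(1.71)(0.311)² = 0.066157 kg m²; centre at d = 0.311 m, so the parallel axis theorem gives I = 0.066157 + (1.71)(0.311)² = 0.23155 kg m².
Spherical shell: I_cm = (2/3)MR² = (2/3)(1.31)(0.372)² = 0.12086 kg m²; centre at d = 0.311 + 0.311 + 0.372 = 0.994 m, so the parallel axis theorem gives I = 0.12086 + (1.31)(0.994)² = 1.4152 kg m².
Thin rod: I_cm = (1/12)ML² = (1/12)(1.83)(0.247)² = 0.0093039 kg m²; centre at d = 0.311 + 0.311 + 0.372 + 0.372 + 0.1235 = 1.4895 m, so the parallel axis theorem gives I = 0.0093039 + (1.83)(1.4895)² = 4.0694 kg m².
Total I = 0.23155 + 1.4152 + 4.0694 = 5.7161 kg m².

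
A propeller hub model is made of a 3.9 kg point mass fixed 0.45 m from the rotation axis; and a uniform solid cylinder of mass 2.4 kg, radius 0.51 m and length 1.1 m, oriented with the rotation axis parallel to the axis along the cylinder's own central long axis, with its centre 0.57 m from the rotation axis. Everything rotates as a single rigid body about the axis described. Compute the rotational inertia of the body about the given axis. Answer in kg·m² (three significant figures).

1.88

Point mass: I_cm = 0; centre at d = 0.45 m, so I = I_cm + Md² gives I = 0 + (3.9)(0.45)² = 0.78975 kg·m².
Solid cylinder: I_cm = (1/2)MR² = (1/2)(2.4)(0.51)² = 0.31212 kg·m²; centre at d = 0.57 m, so I = I_cm + Md² gives I = 0.31212 + (2.4)(0.57)² = 1.0919 kg·m².
Total I = 0.78975 + 1.0919 = 1.8816 kg·m².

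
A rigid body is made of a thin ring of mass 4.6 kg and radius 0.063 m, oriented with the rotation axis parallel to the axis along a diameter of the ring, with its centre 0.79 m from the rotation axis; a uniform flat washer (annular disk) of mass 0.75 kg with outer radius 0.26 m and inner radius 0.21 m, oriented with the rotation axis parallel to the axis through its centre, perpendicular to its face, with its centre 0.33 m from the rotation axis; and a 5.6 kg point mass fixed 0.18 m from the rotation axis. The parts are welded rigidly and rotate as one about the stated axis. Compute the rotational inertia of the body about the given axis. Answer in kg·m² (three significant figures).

3.18

Thin ring: I_cm = (1/2)MR² = (1/2)(4.6)(0.063)² = 0.0091287 kg·m²; centre at d = 0.79 m, so I = I_cm + Md² gives I = 0.0091287 + (4.6)(0.79)² = 2.88 kg·m².
Annular disk: I_cm = (1/2)M(R²+r²) = (1/2)(0.75)[(0.26)² + (0.21)²] = 0.041887 kg·m²; centre at d = 0.33 m, so I = I_cm + Md² gives I = 0.041887 + (0.75)(0.33)² = 0.12356 kg·m².
Point mass: I_cm = 0; centre at d = 0.18 m, so I = I_cm + Md² gives I = 0 + (5.6)(0.18)² = 0.18144 kg·m².
Total I = 2.88 + 0.12356 + 0.18144 = 3.185 kg·m².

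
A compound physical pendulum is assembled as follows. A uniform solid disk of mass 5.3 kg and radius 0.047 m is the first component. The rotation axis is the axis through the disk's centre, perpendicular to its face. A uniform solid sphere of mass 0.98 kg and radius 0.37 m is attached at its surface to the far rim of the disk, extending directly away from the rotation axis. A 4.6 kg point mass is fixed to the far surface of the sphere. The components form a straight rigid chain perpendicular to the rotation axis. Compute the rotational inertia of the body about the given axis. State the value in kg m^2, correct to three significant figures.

3.08

Solid disk: I_cm = (1/2)MR² = (1/2)(5.3)(0.047)² = 0.0058538 kg m^2; axis through the centre, so I = 0.0058538 kg m^2.
Solid sphere: I_cm = (2/5)MR² = (2/5)(0.98)(0.37)² = 0.053665 kg m^2; centre at d = 0.047 + 0.37 = 0.417 m, so the parallel axis theorem gives I = 0.053665 + (0.98)(0.417)² = 0.22408 kg m^2.
Point mass: I_cm = 0; centre at d = 0.047 + 0.37 + 0.37 = 0.787 m, so the parallel axis theorem gives I = 0 + (4.6)(0.787)² = 2.8491 kg m^2.
Total I = 0.0058538 + 0.22408 + 2.8491 = 3.079 kg m^2.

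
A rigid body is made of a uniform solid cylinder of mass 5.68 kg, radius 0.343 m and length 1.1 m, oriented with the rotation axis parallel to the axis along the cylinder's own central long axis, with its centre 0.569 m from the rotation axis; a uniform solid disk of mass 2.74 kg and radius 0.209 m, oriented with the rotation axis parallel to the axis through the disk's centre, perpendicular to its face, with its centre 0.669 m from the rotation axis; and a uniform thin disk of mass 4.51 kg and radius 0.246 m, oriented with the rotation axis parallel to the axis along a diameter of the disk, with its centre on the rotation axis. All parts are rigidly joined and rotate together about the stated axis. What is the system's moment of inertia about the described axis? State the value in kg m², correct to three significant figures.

3.53

Solid cylinder: I_cm = (1/2)MR² = (1/2)(5.68)(0.343)² = 0.33412 kg m²; centre at d = 0.569 m, so the parallel axis theorem gives I = 0.33412 + (5.68)(0.569)² = 2.1731 kg m².
Solid disk: I_cm = (1/2)MR² = (1/2)(2.74)(0.209)² = 0.059843 kg m²; centre at d = 0.669 m, so the parallel axis theorem gives I = 0.059843 + (2.74)(0.669)² = 1.2862 kg m².
Thin disk: I_cm = (1/4)MR² = (1/4)(4.51)(0.246)² = 0.068232 kg m²; axis through the centre, so I = 0.068232 kg m².
Total I = 2.1731 + 1.2862 + 0.068232 = 3.5275 kg m².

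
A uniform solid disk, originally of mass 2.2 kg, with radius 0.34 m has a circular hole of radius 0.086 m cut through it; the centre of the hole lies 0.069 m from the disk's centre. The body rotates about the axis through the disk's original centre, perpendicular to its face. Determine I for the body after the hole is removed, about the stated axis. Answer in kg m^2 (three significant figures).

Unpierced body about its centre: I₀ = (1/2)MR² = (1/2)(2.2)(0.34)² = 0.12716 kg m^2.
The removed disk has mass m = M·(r/R)² = (2.2)(0.086/0.34)² = 0.14075 kg (same uniform areal density).
Its moment of inertia about the rotation axis (parallel-axis theorem): I_hole = (1/2)mr² + md² = (1/2)(0.14075)(0.086)² + (0.14075)(0.069)² = 0.0011906 kg m^2.
Treating the hole as negative mass, I = I₀ − I_hole = 0.12716 − 0.0011906 = 0.12597 kg m^2.

0.126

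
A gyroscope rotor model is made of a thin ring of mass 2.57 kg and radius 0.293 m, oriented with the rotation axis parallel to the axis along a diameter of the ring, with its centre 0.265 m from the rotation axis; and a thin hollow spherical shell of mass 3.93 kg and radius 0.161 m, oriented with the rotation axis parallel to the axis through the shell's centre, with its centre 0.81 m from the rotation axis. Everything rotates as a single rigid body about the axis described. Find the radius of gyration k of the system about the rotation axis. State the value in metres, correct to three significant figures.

0.672

Thin ring: I_cm = (1/2)MR² = (1/2)(2.57)(0.293)² = 0.11032 kg·m²; centre at d = 0.265 m, so the parallel axis theorem gives I = 0.11032 + (2.57)(0.265)² = 0.29079 kg·m².
Spherical shell: I_cm = (2/3)MR² = (2/3)(3.93)(0.161)² = 0.067913 kg·m²; centre at d = 0.81 m, so the parallel axis theorem gives I = 0.067913 + (3.93)(0.81)² = 2.6464 kg·m².
Total I = 2.9372 kg·m²; total mass M = 6.5 kg.
k = √(I/M) = √(2.9372/6.5) = 0.67222 m.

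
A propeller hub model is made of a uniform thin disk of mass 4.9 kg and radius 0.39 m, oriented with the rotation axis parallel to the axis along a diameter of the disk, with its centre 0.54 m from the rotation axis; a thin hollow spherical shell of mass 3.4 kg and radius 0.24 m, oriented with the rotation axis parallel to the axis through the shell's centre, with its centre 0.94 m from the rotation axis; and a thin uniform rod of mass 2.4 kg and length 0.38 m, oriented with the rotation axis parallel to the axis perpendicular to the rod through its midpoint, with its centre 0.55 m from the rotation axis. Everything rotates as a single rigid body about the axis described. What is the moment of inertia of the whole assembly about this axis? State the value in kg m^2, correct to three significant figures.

5.50

Thin disk: I_cm = (1/4)MR² = (1/4)(4.9)(0.39)² = 0.18632 kg m^2; centre at d = 0.54 m, so I = I_cm + Md² gives I = 0.18632 + (4.9)(0.54)² = 1.6152 kg m^2.
Spherical shell: I_cm = (2/3)MR² = (2/3)(3.4)(0.24)² = 0.13056 kg m^2; centre at d = 0.94 m, so I = I_cm + Md² gives I = 0.13056 + (3.4)(0.94)² = 3.1348 kg m^2.
Thin rod: I_cm = (1/12)ML² = (1/12)(2.4)(0.38)² = 0.02888 kg m^2; centre at d = 0.55 m, so I = I_cm + Md² gives I = 0.02888 + (2.4)(0.55)² = 0.75488 kg m^2.
Total I = 1.6152 + 3.1348 + 0.75488 = 5.5048 kg m^2.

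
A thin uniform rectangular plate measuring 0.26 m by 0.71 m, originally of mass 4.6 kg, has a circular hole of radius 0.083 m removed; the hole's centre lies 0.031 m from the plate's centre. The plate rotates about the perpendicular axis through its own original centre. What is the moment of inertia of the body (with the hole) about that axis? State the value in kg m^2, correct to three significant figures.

0.217

Unpierced body about its centre: I₀ = (1/12)M(a²+b²) = (1/12)(4.6)[(0.26)² + (0.71)²] = 0.21915 kg m^2.
The removed disk has mass m = M·πr²/(ab) = (4.6)·π(0.083)²/(0.26·0.71) = 0.5393 kg (same uniform areal density).
Its moment of inertia about the rotation axis (parallel-axis theorem): I_hole = (1/2)mr² + md² = (1/2)(0.5393)(0.083)² + (0.5393)(0.031)² = 0.0023759 kg m^2.
Treating the hole as negative mass, I = I₀ − I_hole = 0.21915 − 0.0023759 = 0.21678 kg m^2.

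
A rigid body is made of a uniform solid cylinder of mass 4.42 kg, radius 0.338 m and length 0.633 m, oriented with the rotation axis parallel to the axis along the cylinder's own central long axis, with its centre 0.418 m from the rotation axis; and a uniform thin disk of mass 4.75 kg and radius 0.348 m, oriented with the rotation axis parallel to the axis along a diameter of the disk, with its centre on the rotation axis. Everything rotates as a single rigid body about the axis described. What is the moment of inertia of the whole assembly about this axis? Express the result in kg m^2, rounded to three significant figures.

Solid cylinder: I_cm = (1/2)MR² = (1/2)(4.42)(0.338)² = 0.25248 kg m^2; centre at d = 0.418 m, so I = I_cm + Md² gives I = 0.25248 + (4.42)(0.418)² = 1.0248 kg m^2.
Thin disk: I_cm = (1/4)MR² = (1/4)(4.75)(0.348)² = 0.14381 kg m^2; axis through the centre, so I = 0.14381 kg m^2.
Total I = 1.0248 + 0.14381 = 1.1686 kg m^2.

1.17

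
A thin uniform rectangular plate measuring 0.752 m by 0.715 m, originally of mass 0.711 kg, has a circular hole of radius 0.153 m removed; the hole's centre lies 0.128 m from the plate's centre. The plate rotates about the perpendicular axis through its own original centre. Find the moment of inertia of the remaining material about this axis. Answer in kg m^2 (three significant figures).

Unpierced body about its centre: I₀ = (1/12)M(a²+b²) = (1/12)(0.711)[(0.752)² + (0.715)²] = 0.063796 kg m^2.
The removed disk has mass m = M·πr²/(ab) = (0.711)·π(0.153)²/(0.752·0.715) = 0.097248 kg (same uniform areal density).
Its moment of inertia about the rotation axis (parallel-axis theorem): I_hole = (1/2)mr² + md² = (1/2)(0.097248)(0.153)² + (0.097248)(0.128)² = 0.0027315 kg m^2.
Treating the hole as negative mass, I = I₀ − I_hole = 0.063796 − 0.0027315 = 0.061065 kg m^2.

0.0611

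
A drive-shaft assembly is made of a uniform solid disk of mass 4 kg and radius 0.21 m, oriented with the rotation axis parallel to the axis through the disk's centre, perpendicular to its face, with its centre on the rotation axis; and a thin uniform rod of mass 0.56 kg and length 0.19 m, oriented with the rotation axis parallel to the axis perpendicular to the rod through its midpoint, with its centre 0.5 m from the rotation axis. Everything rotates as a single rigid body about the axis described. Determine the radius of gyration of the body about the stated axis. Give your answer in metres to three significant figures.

Solid disk: I_cm = (1/2)MR² = (1/2)(4)(0.21)² = 0.0882 kg m²; axis through the centre, so I = 0.0882 kg m².
Thin rod: I_cm = (1/12)ML² = (1/12)(0.56)(0.19)² = 0.0016847 kg m²; centre at d = 0.5 m, so the parallel axis theorem gives I = 0.0016847 + (0.56)(0.5)² = 0.14168 kg m².
Total I = 0.22988 kg m²; total mass M = 4.56 kg.
k = √(I/M) = √(0.22988/4.56) = 0.22453 m.

0.225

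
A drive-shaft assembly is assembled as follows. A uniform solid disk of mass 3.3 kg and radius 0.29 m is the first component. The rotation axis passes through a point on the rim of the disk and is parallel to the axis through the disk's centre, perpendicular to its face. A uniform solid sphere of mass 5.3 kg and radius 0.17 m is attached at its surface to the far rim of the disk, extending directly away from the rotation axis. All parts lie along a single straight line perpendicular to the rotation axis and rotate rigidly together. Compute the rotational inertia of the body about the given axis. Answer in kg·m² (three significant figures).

3.46

Solid disk: I_cm = (1/2)MR² = (1/2)(3.3)(0.29)² = 0.13876 kg·m²; centre at d = 0.29 m, so the parallel axis theorem gives I = 0.13876 + (3.3)(0.29)² = 0.41629 kg·m².
Solid sphere: I_cm = (2/5)MR² = (2/5)(5.3)(0.17)² = 0.061268 kg·m²; centre at d = 0.29 + 0.29 + 0.17 = 0.75 m, so the parallel axis theorem gives I = 0.061268 + (5.3)(0.75)² = 3.0425 kg·m².
Total I = 0.41629 + 3.0425 = 3.4588 kg·m².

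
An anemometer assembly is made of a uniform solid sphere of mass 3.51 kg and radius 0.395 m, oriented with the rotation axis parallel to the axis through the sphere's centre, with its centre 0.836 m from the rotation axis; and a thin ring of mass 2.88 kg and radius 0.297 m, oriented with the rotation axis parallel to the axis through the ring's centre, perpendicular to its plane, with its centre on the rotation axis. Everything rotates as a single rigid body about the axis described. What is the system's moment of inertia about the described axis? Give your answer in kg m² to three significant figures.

2.93

Solid sphere: I_cm = (2/5)MR² = (2/5)(3.51)(0.395)² = 0.21906 kg m²; centre at d = 0.836 m, so I = I_cm + Md² gives I = 0.21906 + (3.51)(0.836)² = 2.6722 kg m².
Thin ring: I_cm = MR² = (2.88)(0.297)² = 0.25404 kg m²; axis through the centre, so I = 0.25404 kg m².
Total I = 2.6722 + 0.25404 = 2.9262 kg m².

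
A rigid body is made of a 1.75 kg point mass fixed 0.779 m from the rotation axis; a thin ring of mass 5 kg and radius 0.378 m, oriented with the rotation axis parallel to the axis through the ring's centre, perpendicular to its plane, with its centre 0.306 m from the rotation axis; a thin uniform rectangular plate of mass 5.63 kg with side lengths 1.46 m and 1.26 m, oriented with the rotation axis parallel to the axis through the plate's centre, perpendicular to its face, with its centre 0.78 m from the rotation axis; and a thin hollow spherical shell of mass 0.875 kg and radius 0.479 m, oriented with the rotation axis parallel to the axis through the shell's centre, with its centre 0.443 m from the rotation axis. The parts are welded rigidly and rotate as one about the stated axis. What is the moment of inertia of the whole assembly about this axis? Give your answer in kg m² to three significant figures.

Point mass: I_cm = 0; centre at d = 0.779 m, so I = I_cm + Md² gives I = 0 + (1.75)(0.779)² = 1.062 kg m².
Thin ring: I_cm = MR² = (5)(0.378)² = 0.71442 kg m²; centre at d = 0.306 m, so I = I_cm + Md² gives I = 0.71442 + (5)(0.306)² = 1.1826 kg m².
Rectangular plate: I_cm = (1/12)M(a²+b²) = (1/12)(5.63)[(1.46)² + (1.26)²] = 1.7449 kg m²; centre at d = 0.78 m, so I = I_cm + Md² gives I = 1.7449 + (5.63)(0.78)² = 5.1702 kg m².
Spherical shell: I_cm = (2/3)MR² = (2/3)(0.875)(0.479)² = 0.13384 kg m²; centre at d = 0.443 m, so I = I_cm + Md² gives I = 0.13384 + (0.875)(0.443)² = 0.30556 kg m².
Total I = 1.062 + 1.1826 + 5.1702 + 0.30556 = 7.7203 kg m².

7.72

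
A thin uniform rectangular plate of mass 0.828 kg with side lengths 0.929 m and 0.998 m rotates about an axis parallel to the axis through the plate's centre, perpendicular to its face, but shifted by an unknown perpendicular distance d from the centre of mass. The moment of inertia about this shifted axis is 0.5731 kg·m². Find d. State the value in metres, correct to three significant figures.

0.733

About the centre-of-mass axis, I_cm = (1/12)M(a²+b²) = (1/12)(0.828)[(0.929)² + (0.998)²] = 0.12827 kg·m².
Parallel axis theorem: I = I_cm + Md², so Md² = 0.5731 − 0.12827 = 0.44483 kg·m².
d = √(0.44483 / 0.828) = 0.73296 m.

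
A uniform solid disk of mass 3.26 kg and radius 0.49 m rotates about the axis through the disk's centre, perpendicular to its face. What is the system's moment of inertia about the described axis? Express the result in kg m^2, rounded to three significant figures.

I_cm = (1/2)MR² = (1/2)(3.26)(0.49)² = 0.39136 kg m^2; axis through the centre, so I = 0.39136 kg m^2.

0.391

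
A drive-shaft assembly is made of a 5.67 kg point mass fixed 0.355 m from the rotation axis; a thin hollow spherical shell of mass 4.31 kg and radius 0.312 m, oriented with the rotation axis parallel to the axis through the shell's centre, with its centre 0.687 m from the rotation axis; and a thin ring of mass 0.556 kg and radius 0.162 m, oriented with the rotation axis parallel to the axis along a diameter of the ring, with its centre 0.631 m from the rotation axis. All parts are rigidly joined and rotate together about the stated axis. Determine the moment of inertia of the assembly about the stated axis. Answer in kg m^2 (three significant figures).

Point mass: I_cm = 0; centre at d = 0.355 m, so the parallel axis theorem gives I = 0 + (5.67)(0.355)² = 0.71456 kg m^2.
Spherical shell: I_cm = (2/3)MR² = (2/3)(4.31)(0.312)² = 0.2797 kg m^2; centre at d = 0.687 m, so the parallel axis theorem gives I = 0.2797 + (4.31)(0.687)² = 2.3139 kg m^2.
Thin ring: I_cm = (1/2)MR² = (1/2)(0.556)(0.162)² = 0.0072958 kg m^2; centre at d = 0.631 m, so the parallel axis theorem gives I = 0.0072958 + (0.556)(0.631)² = 0.22867 kg m^2.
Total I = 0.71456 + 2.3139 + 0.22867 = 3.2571 kg m^2.

3.26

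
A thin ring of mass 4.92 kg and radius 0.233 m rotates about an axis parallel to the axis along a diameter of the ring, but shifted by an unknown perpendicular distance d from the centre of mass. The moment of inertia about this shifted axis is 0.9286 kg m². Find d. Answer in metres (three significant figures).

About the centre-of-mass axis, I_cm = (1/2)MR² = (1/2)(4.92)(0.233)² = 0.13355 kg m².
Parallel axis theorem: I = I_cm + Md², so Md² = 0.9286 − 0.13355 = 0.79505 kg m².
d = √(0.79505 / 4.92) = 0.40199 m.

0.402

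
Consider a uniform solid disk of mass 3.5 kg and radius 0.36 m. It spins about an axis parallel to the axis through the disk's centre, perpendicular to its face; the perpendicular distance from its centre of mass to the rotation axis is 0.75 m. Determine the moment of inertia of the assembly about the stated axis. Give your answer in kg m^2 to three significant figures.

I_cm = (1/2)MR² = (1/2)(3.5)(0.36)² = 0.2268 kg m^2; centre at d = 0.75 m, so the parallel axis theorem gives I = 0.2268 + (3.5)(0.75)² = 2.1955 kg m^2.

2.20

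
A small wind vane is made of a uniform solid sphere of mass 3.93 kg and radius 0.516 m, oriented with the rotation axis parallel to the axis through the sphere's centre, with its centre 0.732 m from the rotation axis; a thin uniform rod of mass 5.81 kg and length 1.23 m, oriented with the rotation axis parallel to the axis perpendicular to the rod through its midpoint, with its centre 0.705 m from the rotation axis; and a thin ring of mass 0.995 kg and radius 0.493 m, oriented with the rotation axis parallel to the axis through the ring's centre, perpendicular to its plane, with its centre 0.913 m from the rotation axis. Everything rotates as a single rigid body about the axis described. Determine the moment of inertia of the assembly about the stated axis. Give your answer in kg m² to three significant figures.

Solid sphere: I_cm = (2/5)MR² = (2/5)(3.93)(0.516)² = 0.41855 kg m²; centre at d = 0.732 m, so I = I_cm + Md² gives I = 0.41855 + (3.93)(0.732)² = 2.5243 kg m².
Thin rod: I_cm = (1/12)ML² = (1/12)(5.81)(1.23)² = 0.7325 kg m²; centre at d = 0.705 m, so I = I_cm + Md² gives I = 0.7325 + (5.81)(0.705)² = 3.6202 kg m².
Thin ring: I_cm = MR² = (0.995)(0.493)² = 0.24183 kg m²; centre at d = 0.913 m, so I = I_cm + Md² gives I = 0.24183 + (0.995)(0.913)² = 1.0712 kg m².
Total I = 2.5243 + 3.6202 + 1.0712 = 7.2158 kg m².

7.22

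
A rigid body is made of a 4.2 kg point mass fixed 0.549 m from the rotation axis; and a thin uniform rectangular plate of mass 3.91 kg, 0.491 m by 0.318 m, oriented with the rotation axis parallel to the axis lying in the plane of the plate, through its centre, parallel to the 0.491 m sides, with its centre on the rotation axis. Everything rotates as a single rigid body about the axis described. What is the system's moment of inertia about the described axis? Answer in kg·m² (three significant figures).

Point mass: I_cm = 0; centre at d = 0.549 m, so I = I_cm + Md² gives I = 0 + (4.2)(0.549)² = 1.2659 kg·m².
Rectangular plate: I_cm = (1/12)Mb² = (1/12)(3.91)(0.318)² = 0.03295 kg·m²; axis through the centre, so I = 0.03295 kg·m².
Total I = 1.2659 + 0.03295 = 1.2988 kg·m².

1.30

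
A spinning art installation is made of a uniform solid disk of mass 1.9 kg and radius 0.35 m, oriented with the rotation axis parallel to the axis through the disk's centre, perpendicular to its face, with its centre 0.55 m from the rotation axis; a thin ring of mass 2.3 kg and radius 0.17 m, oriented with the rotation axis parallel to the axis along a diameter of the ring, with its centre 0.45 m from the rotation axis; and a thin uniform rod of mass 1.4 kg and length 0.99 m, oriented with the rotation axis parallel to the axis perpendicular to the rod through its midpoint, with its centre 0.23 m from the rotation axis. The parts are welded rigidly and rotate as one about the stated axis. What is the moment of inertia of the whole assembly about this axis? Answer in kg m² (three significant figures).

1.38

Solid disk: I_cm = (1/2)MR² = (1/2)(1.9)(0.35)² = 0.11637 kg m²; centre at d = 0.55 m, so the parallel axis theorem gives I = 0.11637 + (1.9)(0.55)² = 0.69113 kg m².
Thin ring: I_cm = (1/2)MR² = (1/2)(2.3)(0.17)² = 0.033235 kg m²; centre at d = 0.45 m, so the parallel axis theorem gives I = 0.033235 + (2.3)(0.45)² = 0.49899 kg m².
Thin rod: I_cm = (1/12)ML² = (1/12)(1.4)(0.99)² = 0.11434 kg m²; centre at d = 0.23 m, so the parallel axis theorem gives I = 0.11434 + (1.4)(0.23)² = 0.1884 kg m².
Total I = 0.69113 + 0.49899 + 0.1884 = 1.3785 kg m².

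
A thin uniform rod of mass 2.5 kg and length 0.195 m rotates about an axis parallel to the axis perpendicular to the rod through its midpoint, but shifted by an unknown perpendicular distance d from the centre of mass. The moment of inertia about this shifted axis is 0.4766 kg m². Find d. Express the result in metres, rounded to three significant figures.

About the centre-of-mass axis, I_cm = (1/12)ML² = (1/12)(2.5)(0.195)² = 0.0079219 kg m².
Parallel axis theorem: I = I_cm + Md², so Md² = 0.4766 − 0.0079219 = 0.46868 kg m².
d = √(0.46868 / 2.5) = 0.43298 m.

0.433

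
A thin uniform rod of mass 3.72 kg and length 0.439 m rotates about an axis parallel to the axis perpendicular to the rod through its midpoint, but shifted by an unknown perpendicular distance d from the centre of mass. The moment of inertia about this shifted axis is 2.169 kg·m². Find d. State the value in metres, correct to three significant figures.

0.753

About the centre-of-mass axis, I_cm = (1/12)ML² = (1/12)(3.72)(0.439)² = 0.059744 kg·m².
Parallel axis theorem: I = I_cm + Md², so Md² = 2.169 − 0.059744 = 2.1093 kg·m².
d = √(2.1093 / 3.72) = 0.753 m.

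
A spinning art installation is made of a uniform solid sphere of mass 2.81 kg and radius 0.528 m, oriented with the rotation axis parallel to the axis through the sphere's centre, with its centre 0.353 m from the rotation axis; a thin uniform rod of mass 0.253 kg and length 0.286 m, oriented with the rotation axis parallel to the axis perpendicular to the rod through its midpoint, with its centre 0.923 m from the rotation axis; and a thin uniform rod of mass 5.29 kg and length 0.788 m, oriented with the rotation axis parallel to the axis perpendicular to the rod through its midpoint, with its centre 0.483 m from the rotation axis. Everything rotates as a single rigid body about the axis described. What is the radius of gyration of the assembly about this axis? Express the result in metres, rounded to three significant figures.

0.535

Solid sphere: I_cm = (2/5)MR² = (2/5)(2.81)(0.528)² = 0.31335 kg·m²; centre at d = 0.353 m, so I = I_cm + Md² gives I = 0.31335 + (2.81)(0.353)² = 0.6635 kg·m².
Thin rod: I_cm = (1/12)ML² = (1/12)(0.253)(0.286)² = 0.0017245 kg·m²; centre at d = 0.923 m, so I = I_cm + Md² gives I = 0.0017245 + (0.253)(0.923)² = 0.21726 kg·m².
Thin rod: I_cm = (1/12)ML² = (1/12)(5.29)(0.788)² = 0.27373 kg·m²; centre at d = 0.483 m, so I = I_cm + Md² gives I = 0.27373 + (5.29)(0.483)² = 1.5078 kg·m².
Total I = 2.3886 kg·m²; total mass M = 8.353 kg.
k = √(I/M) = √(2.3886/8.353) = 0.53475 m.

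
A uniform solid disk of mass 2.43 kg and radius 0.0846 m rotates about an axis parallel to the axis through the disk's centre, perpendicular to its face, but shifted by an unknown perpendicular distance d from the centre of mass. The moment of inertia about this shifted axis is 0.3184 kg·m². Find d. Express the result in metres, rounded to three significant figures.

0.357

About the centre-of-mass axis, I_cm = (1/2)MR² = (1/2)(2.43)(0.0846)² = 0.0086959 kg·m².
Parallel axis theorem: I = I_cm + Md², so Md² = 0.3184 − 0.0086959 = 0.3097 kg·m².
d = √(0.3097 / 2.43) = 0.357 m.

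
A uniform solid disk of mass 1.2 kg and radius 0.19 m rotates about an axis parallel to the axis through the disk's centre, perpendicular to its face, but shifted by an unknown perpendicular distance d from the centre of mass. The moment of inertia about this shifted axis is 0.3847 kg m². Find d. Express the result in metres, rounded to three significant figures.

0.550

About the centre-of-mass axis, I_cm = (1/2)MR² = (1/2)(1.2)(0.19)² = 0.02166 kg m².
Parallel axis theorem: I = I_cm + Md², so Md² = 0.3847 − 0.02166 = 0.36304 kg m².
d = √(0.36304 / 1.2) = 0.55003 m.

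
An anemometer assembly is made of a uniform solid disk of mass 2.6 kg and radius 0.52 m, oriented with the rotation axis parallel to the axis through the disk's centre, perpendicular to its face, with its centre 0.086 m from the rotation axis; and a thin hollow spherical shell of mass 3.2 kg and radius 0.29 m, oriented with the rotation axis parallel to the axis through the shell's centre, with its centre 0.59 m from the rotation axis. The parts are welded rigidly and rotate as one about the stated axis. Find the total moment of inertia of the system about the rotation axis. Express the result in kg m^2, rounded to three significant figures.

Solid disk: I_cm = (1/2)MR² = (1/2)(2.6)(0.52)² = 0.35152 kg m^2; centre at d = 0.086 m, so the parallel axis theorem gives I = 0.35152 + (2.6)(0.086)² = 0.37075 kg m^2.
Spherical shell: I_cm = (2/3)MR² = (2/3)(3.2)(0.29)² = 0.17941 kg m^2; centre at d = 0.59 m, so the parallel axis theorem gives I = 0.17941 + (3.2)(0.59)² = 1.2933 kg m^2.
Total I = 0.37075 + 1.2933 = 1.6641 kg m^2.

1.66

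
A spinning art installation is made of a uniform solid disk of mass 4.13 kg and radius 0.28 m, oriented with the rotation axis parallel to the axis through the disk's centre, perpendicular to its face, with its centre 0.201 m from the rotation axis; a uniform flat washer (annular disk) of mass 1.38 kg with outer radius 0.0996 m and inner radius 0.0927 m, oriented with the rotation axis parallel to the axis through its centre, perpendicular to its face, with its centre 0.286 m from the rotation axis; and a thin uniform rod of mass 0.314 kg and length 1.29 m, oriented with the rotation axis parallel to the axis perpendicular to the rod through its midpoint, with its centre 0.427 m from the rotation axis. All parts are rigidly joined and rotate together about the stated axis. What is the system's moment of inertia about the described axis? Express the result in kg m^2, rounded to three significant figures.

Solid disk: I_cm = (1/2)MR² = (1/2)(4.13)(0.28)² = 0.1619 kg m^2; centre at d = 0.201 m, so I = I_cm + Md² gives I = 0.1619 + (4.13)(0.201)² = 0.32875 kg m^2.
Annular disk: I_cm = (1/2)M(R²+r²) = (1/2)(1.38)[(0.0996)² + (0.0927)²] = 0.012774 kg m^2; centre at d = 0.286 m, so I = I_cm + Md² gives I = 0.012774 + (1.38)(0.286)² = 0.12565 kg m^2.
Thin rod: I_cm = (1/12)ML² = (1/12)(0.314)(1.29)² = 0.043544 kg m^2; centre at d = 0.427 m, so I = I_cm + Md² gives I = 0.043544 + (0.314)(0.427)² = 0.1008 kg m^2.
Total I = 0.32875 + 0.12565 + 0.1008 = 0.5552 kg m^2.

0.555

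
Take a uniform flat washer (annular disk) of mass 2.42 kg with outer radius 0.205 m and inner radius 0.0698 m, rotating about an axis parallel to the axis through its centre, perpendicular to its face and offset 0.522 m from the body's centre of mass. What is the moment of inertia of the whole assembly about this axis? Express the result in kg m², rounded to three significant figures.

I_cm = (1/2)M(R²+r²) = (1/2)(2.42)[(0.205)² + (0.0698)²] = 0.056745 kg m²; centre at d = 0.522 m, so the parallel axis theorem gives I = 0.056745 + (2.42)(0.522)² = 0.71616 kg m².

0.716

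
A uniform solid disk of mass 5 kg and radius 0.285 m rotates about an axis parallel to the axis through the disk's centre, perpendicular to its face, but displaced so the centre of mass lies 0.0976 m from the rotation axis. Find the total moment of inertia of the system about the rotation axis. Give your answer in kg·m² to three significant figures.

0.251

I_cm = (1/2)MR² = (1/2)(5)(0.285)² = 0.20306 kg·m²; centre at d = 0.0976 m, so I = I_cm + Md² gives I = 0.20306 + (5)(0.0976)² = 0.25069 kg·m².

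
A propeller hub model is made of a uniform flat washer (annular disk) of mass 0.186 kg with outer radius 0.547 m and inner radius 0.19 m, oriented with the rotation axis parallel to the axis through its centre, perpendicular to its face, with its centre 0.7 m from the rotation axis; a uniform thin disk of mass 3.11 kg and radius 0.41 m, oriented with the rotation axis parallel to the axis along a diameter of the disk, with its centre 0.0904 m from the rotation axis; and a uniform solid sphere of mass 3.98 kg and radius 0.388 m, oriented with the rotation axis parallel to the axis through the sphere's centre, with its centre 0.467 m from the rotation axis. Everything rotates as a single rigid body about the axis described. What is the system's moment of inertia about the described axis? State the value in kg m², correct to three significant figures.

1.39

Annular disk: I_cm = (1/2)M(R²+r²) = (1/2)(0.186)[(0.547)² + (0.19)²] = 0.031184 kg m²; centre at d = 0.7 m, so the parallel axis theorem gives I = 0.031184 + (0.186)(0.7)² = 0.12232 kg m².
Thin disk: I_cm = (1/4)MR² = (1/4)(3.11)(0.41)² = 0.1307 kg m²; centre at d = 0.0904 m, so the parallel axis theorem gives I = 0.1307 + (3.11)(0.0904)² = 0.15611 kg m².
Solid sphere: I_cm = (2/5)MR² = (2/5)(3.98)(0.388)² = 0.23967 kg m²; centre at d = 0.467 m, so the parallel axis theorem gives I = 0.23967 + (3.98)(0.467)² = 1.1077 kg m².
Total I = 0.12232 + 0.15611 + 1.1077 = 1.3861 kg m².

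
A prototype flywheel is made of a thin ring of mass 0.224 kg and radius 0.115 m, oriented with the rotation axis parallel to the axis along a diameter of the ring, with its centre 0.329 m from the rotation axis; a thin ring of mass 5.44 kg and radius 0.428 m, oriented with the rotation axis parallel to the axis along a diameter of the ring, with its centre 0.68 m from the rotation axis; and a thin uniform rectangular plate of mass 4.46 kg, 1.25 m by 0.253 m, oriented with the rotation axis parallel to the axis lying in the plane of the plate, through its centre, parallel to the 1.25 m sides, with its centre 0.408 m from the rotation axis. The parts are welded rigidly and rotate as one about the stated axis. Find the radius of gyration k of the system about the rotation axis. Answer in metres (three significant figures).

Thin ring: I_cm = (1/2)MR² = (1/2)(0.224)(0.115)² = 0.0014812 kg m^2; centre at d = 0.329 m, so I = I_cm + Md² gives I = 0.0014812 + (0.224)(0.329)² = 0.025727 kg m^2.
Thin ring: I_cm = (1/2)MR² = (1/2)(5.44)(0.428)² = 0.49826 kg m^2; centre at d = 0.68 m, so I = I_cm + Md² gives I = 0.49826 + (5.44)(0.68)² = 3.0137 kg m^2.
Rectangular plate: I_cm = (1/12)Mb² = (1/12)(4.46)(0.253)² = 0.02379 kg m^2; centre at d = 0.408 m, so I = I_cm + Md² gives I = 0.02379 + (4.46)(0.408)² = 0.76622 kg m^2.
Total I = 3.8057 kg m^2; total mass M = 10.124 kg.
k = √(I/M) = √(3.8057/10.124) = 0.61311 m.

0.613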